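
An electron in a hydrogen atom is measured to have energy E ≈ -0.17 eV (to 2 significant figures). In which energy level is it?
n = 9

The exact energy levels follow E_n = -13.6057 eV / n².

The measured value (-0.17 eV) is reported to only 2 significant figures, so we must test candidate n values and see which one matches to that precision.

Candidate energies:
  n = 7:  E = -13.6057/7² = -0.27767 eV
  n = 8:  E = -13.6057/8² = -0.21259 eV
  n = 9:  E = -13.6057/9² = -0.16797 eV  ← matches
  n = 10:  E = -13.6057/10² = -0.13606 eV
  n = 11:  E = -13.6057/11² = -0.11244 eV

Checking against the measurement of -0.17 eV (2 sig figs), only n = 9 agrees:
E_9 = -0.16797 eV, which rounds to -0.17 eV ✓

Therefore n = 9.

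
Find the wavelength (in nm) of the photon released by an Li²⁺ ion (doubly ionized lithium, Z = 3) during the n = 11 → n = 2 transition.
41.885 nm

First, find the transition energy using E_n = -13.6057 Z² / n² eV:
E_11 = -13.6057 × 3² / 11² = -1.01199 eV
E_2 = -13.6057 × 3² / 2² = -30.61283 eV

Photon energy: |ΔE| = |E_2 - E_11| = 29.60084 eV

Convert to wavelength using E = hc/λ with hc = 1239.84 eV·nm:
λ = hc/E = 1239.84 eV·nm / 29.60084 eV
λ = 41.885 nm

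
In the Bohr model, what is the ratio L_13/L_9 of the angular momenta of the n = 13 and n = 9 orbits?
1.444

In the Bohr model, L_n = nℏ, so the ratio is purely the ratio of quantum numbers:

L_13/L_9 = 13ℏ / 9ℏ = 13/9 = 1.444

The angular momentum scales linearly with n.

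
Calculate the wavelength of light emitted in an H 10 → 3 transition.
901.251229 nm

First, find the transition energy using E_n = -13.6057 / n² eV:
E_10 = -13.6057 / 10² = -0.1360570000 eV
E_3 = -13.6057 / 3² = -1.5117444444 eV

Photon energy: |ΔE| = |E_3 - E_10| = 1.3756874444 eV

Convert to wavelength using E = hc/λ with hc = 1239.84 eV·nm:
λ = hc/E = 1239.84 eV·nm / 1.3756874444 eV
λ = 901.251229 nm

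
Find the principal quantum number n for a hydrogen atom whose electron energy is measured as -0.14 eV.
n = 10

The exact energy levels follow E_n = -13.6057 eV / n².

The measured value (-0.14 eV) is reported to only 2 significant figures, so we must test candidate n values and see which one matches to that precision.

Candidate energies:
  n = 8:  E = -13.6057/8² = -0.21259 eV
  n = 9:  E = -13.6057/9² = -0.16797 eV
  n = 10:  E = -13.6057/10² = -0.13606 eV  ← matches
  n = 11:  E = -13.6057/11² = -0.11244 eV
  n = 12:  E = -13.6057/12² = -0.09448 eV

Checking against the measurement of -0.14 eV (2 sig figs), only n = 10 agrees:
E_10 = -0.13606 eV, which rounds to -0.14 eV ✓

Therefore n = 10.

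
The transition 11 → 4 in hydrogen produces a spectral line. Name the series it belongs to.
Brackett series

The spectral series in hydrogen are named based on the final (lower) energy level:
- Lyman series: n_final = 1 (ultraviolet)
- Balmer series: n_final = 2 (visible/near-UV)
- Paschen series: n_final = 3 (infrared)
- Brackett series: n_final = 4 (infrared)
- Pfund series: n_final = 5 (far infrared)

Since this transition ends at n = 4, it belongs to the Brackett series.

For reference, this 11 → 4 line has photon energy
ΔE = 13.6057 eV × (1/4² - 1/11²) = 0.73791244835 eV,
corresponding to wavelength λ = hc/ΔE = 1239.84 eV·nm / 0.73791244835 eV = 1680.19933 nm in the infrared region.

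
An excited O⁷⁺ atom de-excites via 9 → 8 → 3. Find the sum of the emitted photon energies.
86.001462 eV

The energy levels of O⁷⁺ are E_n = -13.6057 × 8² / n² eV.

First transition (9 → 8):
ΔE₁ = |E_8 - E_9|
ΔE₁ = |-13.605700000000 - (-10.750182716049)| = 2.855517284 eV

Second transition (8 → 3):
ΔE₂ = |E_3 - E_8|
ΔE₂ = |-96.751644444444 - (-13.605700000000)| = 83.145944444 eV

Total energy released:
E_total = ΔE₁ + ΔE₂ = 2.855517284 + 83.145944444 = 86.001462 eV

Note: This equals the direct transition 9 → 3: 86.001462 eV ✓
Energy is conserved regardless of the path taken.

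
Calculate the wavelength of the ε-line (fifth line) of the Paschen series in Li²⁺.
106.03812 nm

The lines of a series are numbered from the longest wavelength (smallest ΔE) outward; the fifth line is the transition from n = n_f + 5 to n_f.
The Paschen series has all transitions ending at n_f = 3.

For Li²⁺ (Z = 3), the fifth line (ε-line) is the jump from n = 8 to n = 3:
E_8 = -13.6057 × 3² / 8² = -1.91330156 eV
E_3 = -13.6057 × 3² / 3² = -13.60570000 eV
ΔE = E_8 - E_3 = 11.69239844 eV

λ = hc/E = 1239.84 eV·nm / 11.69239844 eV
λ = 106.03812 nm

This is the ε-line of the Paschen series in Li²⁺.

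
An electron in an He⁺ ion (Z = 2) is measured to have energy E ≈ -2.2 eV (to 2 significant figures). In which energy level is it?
n = 5

The exact energy levels follow E_n = -13.6057 Z² / n² eV with Z = 2.

The measured value (-2.2 eV) is reported to only 2 significant figures, so we must test candidate n values and see which one matches to that precision.

Candidate energies:
  n = 3:  E = -13.6057 × 2² / 3² = -6.046978 eV
  n = 4:  E = -13.6057 × 2² / 4² = -3.401425 eV
  n = 5:  E = -13.6057 × 2² / 5² = -2.176912 eV  ← matches
  n = 6:  E = -13.6057 × 2² / 6² = -1.511744 eV
  n = 7:  E = -13.6057 × 2² / 7² = -1.110669 eV

Checking against the measurement of -2.2 eV (2 sig figs), only n = 5 agrees:
E_5 = -2.176912 eV, which rounds to -2.2 eV ✓

Therefore n = 5.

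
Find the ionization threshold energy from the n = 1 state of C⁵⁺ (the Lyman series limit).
489.81 eV

The series limit corresponds to the transition from n = ∞ to n = 1.
This is the highest energy (shortest wavelength) transition in the Lyman series.

E_∞ = 0 eV
E_1 = -13.6057 × 6² / 1² = -489.81 eV

Energy at series limit:
ΔE = E_∞ - E_1 = 0 - (-489.81) = 489.81 eV

This energy equals the ionization energy from the n = 1 state of C⁵⁺.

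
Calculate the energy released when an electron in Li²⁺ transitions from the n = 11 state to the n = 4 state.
6.64121 eV

The energy levels are E_n = -13.6057 Z² eV / n².

Energy at n = 11: E_11 = -13.6057 × 3² / 11² = -1.01199421 eV
Energy at n = 4: E_4 = -13.6057 × 3² / 4² = -7.65320625 eV

For emission (electron falling to lower state), the photon energy is:
E_photon = E_11 - E_4 = |-1.01199421 - (-7.65320625)|
E_photon = 6.64121 eV

This energy is carried away by the emitted photon.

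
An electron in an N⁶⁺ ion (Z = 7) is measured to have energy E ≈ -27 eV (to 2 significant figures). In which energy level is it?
n = 5

The exact energy levels follow E_n = -13.6057 Z² / n² eV with Z = 7.

The measured value (-27 eV) is reported to only 2 significant figures, so we must test candidate n values and see which one matches to that precision.

Candidate energies:
  n = 3:  E = -13.6057 × 7² / 3² = -74.07548 eV
  n = 4:  E = -13.6057 × 7² / 4² = -41.66746 eV
  n = 5:  E = -13.6057 × 7² / 5² = -26.66717 eV  ← matches
  n = 6:  E = -13.6057 × 7² / 6² = -18.51887 eV
  n = 7:  E = -13.6057 × 7² / 7² = -13.60570 eV

Checking against the measurement of -27 eV (2 sig figs), only n = 5 agrees:
E_5 = -26.66717 eV, which rounds to -27 eV ✓

Therefore n = 5.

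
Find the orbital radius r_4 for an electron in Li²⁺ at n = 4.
0.2822 nm (or 2.8223 Å)

The Bohr radius formula is:
r_n = n² a₀ / Z

where a₀ = 0.0529177 nm is the Bohr radius.

For Li²⁺ (Z = 3) at n = 4:
r_4 = 4² × 0.0529177 nm / 3
r_4 = 16 × 0.0529177 nm / 3
r_4 = 0.84668 nm / 3
r_4 = 0.2822 nm

The electron orbits at approximately 0.2822 nm from the nucleus.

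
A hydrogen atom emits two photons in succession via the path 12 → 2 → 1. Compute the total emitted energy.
13.51122 eV

The energy levels of hydrogen are E_n = -13.6057 / n² eV.

First transition (12 → 2):
ΔE₁ = |E_2 - E_12|
ΔE₁ = |-3.40142500000 - (-0.09448402778)| = 3.30694097 eV

Second transition (2 → 1):
ΔE₂ = |E_1 - E_2|
ΔE₂ = |-13.60570000000 - (-3.40142500000)| = 10.20427500 eV

Total energy released:
E_total = ΔE₁ + ΔE₂ = 3.30694097 + 10.20427500 = 13.51122 eV

Note: This equals the direct transition 12 → 1: 13.51122 eV ✓
Energy is conserved regardless of the path taken.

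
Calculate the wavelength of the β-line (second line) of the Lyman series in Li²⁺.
11.39 nm

The lines of a series are numbered from the longest wavelength (smallest ΔE) outward; the second line is the transition from n = n_f + 2 to n_f.
The Lyman series has all transitions ending at n_f = 1.

For Li²⁺ (Z = 3), the second line (β-line) is the jump from n = 3 to n = 1:
E_3 = -13.6057 × 3² / 3² = -13.6057 eV
E_1 = -13.6057 × 3² / 1² = -122.4513 eV
ΔE = E_3 - E_1 = 108.8456 eV

λ = hc/E = 1239.84 eV·nm / 108.8456 eV
λ = 11.39 nm

This is the β-line of the Lyman series in Li²⁺.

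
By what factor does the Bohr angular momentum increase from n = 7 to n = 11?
1.57143

In the Bohr model, L_n = nℏ, so the ratio is purely the ratio of quantum numbers:

L_11/L_7 = 11ℏ / 7ℏ = 11/7 = 1.57143

The angular momentum scales linearly with n.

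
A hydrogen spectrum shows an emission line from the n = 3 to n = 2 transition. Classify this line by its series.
Balmer series

The spectral series in hydrogen are named based on the final (lower) energy level:
- Lyman series: n_final = 1 (ultraviolet)
- Balmer series: n_final = 2 (visible/near-UV)
- Paschen series: n_final = 3 (infrared)
- Brackett series: n_final = 4 (infrared)
- Pfund series: n_final = 5 (far infrared)

Since this transition ends at n = 2, it belongs to the Balmer series.

For reference, this 3 → 2 line has photon energy
ΔE = 13.6057 eV × (1/2² - 1/3²) = 1.889680556 eV,
corresponding to wavelength λ = hc/ΔE = 1239.84 eV·nm / 1.889680556 eV = 656.11089 nm in the visible/near-UV region.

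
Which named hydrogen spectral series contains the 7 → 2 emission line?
Balmer series

The spectral series in hydrogen are named based on the final (lower) energy level:
- Lyman series: n_final = 1 (ultraviolet)
- Balmer series: n_final = 2 (visible/near-UV)
- Paschen series: n_final = 3 (infrared)
- Brackett series: n_final = 4 (infrared)
- Pfund series: n_final = 5 (far infrared)

Since this transition ends at n = 2, it belongs to the Balmer series.

For reference, this 7 → 2 line has photon energy
ΔE = 13.6057 eV × (1/2² - 1/7²) = 3.123757653 eV,
corresponding to wavelength λ = hc/ΔE = 1239.84 eV·nm / 3.123757653 eV = 396.90659 nm in the visible/near-UV region.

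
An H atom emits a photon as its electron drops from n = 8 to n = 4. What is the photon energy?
0.6378 eV

The energy levels are E_n = -13.6057 eV / n².

Energy at n = 8: E_8 = -13.6057 / 8² = -0.2125891 eV
Energy at n = 4: E_4 = -13.6057 / 4² = -0.8503563 eV

For emission (electron falling to lower state), the photon energy is:
E_photon = E_8 - E_4 = |-0.2125891 - (-0.8503563)|
E_photon = 0.6378 eV

This energy is carried away by the emitted photon.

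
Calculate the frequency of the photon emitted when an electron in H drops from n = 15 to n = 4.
1.910e+14 Hz

First, find the transition energy:
E_15 = -13.6057 / 15² = -0.0604698 eV
E_4 = -13.6057 / 4² = -0.8503563 eV
|ΔE| = |E_4 - E_15| = 0.7898865 eV

Convert to Joules: E = 0.7898865 eV × (1.602177 × 10⁻¹⁹ J/eV) = 1.26554e-19 J

Using E = hf:
f = E/h = 1.26554e-19 J / (6.62607 × 10⁻³⁴ J·s)
f = 1.910e+14 Hz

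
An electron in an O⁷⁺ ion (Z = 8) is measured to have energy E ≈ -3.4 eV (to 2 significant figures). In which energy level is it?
n = 16

The exact energy levels follow E_n = -13.6057 Z² / n² eV with Z = 8.

The measured value (-3.4 eV) is reported to only 2 significant figures, so we must test candidate n values and see which one matches to that precision.

Candidate energies:
  n = 14:  E = -13.6057 × 8² / 14² = -4.44268 eV
  n = 15:  E = -13.6057 × 8² / 15² = -3.87007 eV
  n = 16:  E = -13.6057 × 8² / 16² = -3.40143 eV  ← matches
  n = 17:  E = -13.6057 × 8² / 17² = -3.01303 eV
  n = 18:  E = -13.6057 × 8² / 18² = -2.68755 eV

Checking against the measurement of -3.4 eV (2 sig figs), only n = 16 agrees:
E_16 = -3.40143 eV, which rounds to -3.4 eV ✓

Therefore n = 16.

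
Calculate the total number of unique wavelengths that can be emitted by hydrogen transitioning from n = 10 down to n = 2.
36

The electron can occupy levels n = 2, 3, ..., 10 during de-excitation — that is m = 10 - 2 + 1 = 9 distinct levels.

The number of distinct spectral lines equals the number of ways to choose 2 of these m levels (each pair gives one possible emission transition):

Number of lines = m(m-1)/2 = 9×8/2 = 36

These correspond to all possible transitions between the 9 levels:
10 → 9, 10 → 8, 10 → 7, 10 → 6, 10 → 5, 10 → 4, 10 → 3, 10 → 2...

Each transition produces a photon with a unique energy (and thus wavelength). This count does not depend on Z.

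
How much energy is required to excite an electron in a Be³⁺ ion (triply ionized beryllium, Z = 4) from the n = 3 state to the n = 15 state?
23.22039 eV

The energy levels of a hydrogen-like atom are E_n = -13.6057 Z² eV / n².

Energy at n = 3: E_3 = -13.6057 × 4² / 3² = -24.18791111 eV
Energy at n = 15: E_15 = -13.6057 × 4² / 15² = -0.96751644 eV

The excitation energy is the difference:
ΔE = E_15 - E_3
ΔE = -0.96751644 - (-24.18791111)
ΔE = 23.22039 eV

Since this is positive, energy must be absorbed (photon absorption).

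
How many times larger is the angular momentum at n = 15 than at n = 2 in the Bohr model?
7.500000

In the Bohr model, L_n = nℏ, so the ratio is purely the ratio of quantum numbers:

L_15/L_2 = 15ℏ / 2ℏ = 15/2 = 7.500000

The angular momentum scales linearly with n.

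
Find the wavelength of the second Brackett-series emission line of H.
2624.4436 nm

The lines of a series are numbered from the longest wavelength (smallest ΔE) outward; the second line is the transition from n = n_f + 2 to n_f.
The Brackett series has all transitions ending at n_f = 4.

For H, the second line (β-line) is the jump from n = 6 to n = 4:
E_6 = -13.6057 / 6² = -0.3779361111 eV
E_4 = -13.6057 / 4² = -0.8503562500 eV
ΔE = E_6 - E_4 = 0.4724201389 eV

λ = hc/E = 1239.84 eV·nm / 0.4724201389 eV
λ = 2624.4436 nm

This is the β-line of the Brackett series in H.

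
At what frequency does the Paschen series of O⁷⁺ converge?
2.34e+16 Hz

The series limit corresponds to the transition from n = ∞ to n = 3.
This is the highest energy (shortest wavelength) transition in the Paschen series.

E_∞ = 0 eV
E_3 = -13.6057 × 8² / 3² = -96.75164 eV

Energy at series limit:
ΔE = E_∞ - E_3 = 0 - (-96.75164) = 96.75164 eV
E = 96.75164 eV × (1.602177 × 10⁻¹⁹ J/eV) = 1.5501e-17 J
f = E/h = 1.5501e-17 J / (6.62607 × 10⁻³⁴ J·s) = 2.34e+16 Hz

This energy equals the ionization energy from the n = 3 state of O⁷⁺.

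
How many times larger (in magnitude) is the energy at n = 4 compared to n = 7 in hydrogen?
3.06250

Using E_n = -13.6057 Z² / n² eV with Z = 1:

E_4 = -13.6057 / 4² = -13.6057 / 16 = -0.85035625000 eV
E_7 = -13.6057 / 7² = -13.6057 / 49 = -0.27766734694 eV

The ratio is:
E_4/E_7 = (-0.85035625000) / (-0.27766734694)
E_4/E_7 = (-13.6057/16) / (-13.6057/49)
E_4/E_7 = 49/16
E_4/E_7 = 3.06250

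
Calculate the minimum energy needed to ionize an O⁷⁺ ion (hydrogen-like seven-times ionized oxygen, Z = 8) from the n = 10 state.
8.70765 eV

The ionization energy is the energy needed to remove the electron completely (n → ∞).

For a hydrogen-like ion with Z = 8, E_n = -13.6057 Z² / n² eV.

At n = 10: E_10 = -13.6057 × 8² / 10² = -8.70764800 eV
At n = ∞: E_∞ = 0 eV

Ionization energy = E_∞ - E_10 = 0 - (-8.70764800) = 8.70764800 eV
Ionization energy ≈ 8.70765 eV

This is also called the binding energy of the electron in state n = 10.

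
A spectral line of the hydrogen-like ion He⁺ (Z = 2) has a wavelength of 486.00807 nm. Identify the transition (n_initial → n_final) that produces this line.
n = 8 → n = 4

First, find the photon energy from the wavelength (hc = 1239.84 eV·nm):
E = hc/λ = 1239.84 eV·nm / 486.00807 nm = 2.5510688 eV

The energy levels of He⁺ satisfy E_n = -13.6057 × 2² / n² eV, so an emission n_i → n_f releases
ΔE = 13.6057 × 2² × (1/n_f² − 1/n_i²) eV.

Setting ΔE equal to the photon energy:
1/n_f² − 1/n_i² = 2.5510688 / (13.6057 × 2²) = 0.046875001

Since 1/n_i² must be positive, we need 1/n_f² > 0.046875001, i.e. n_f ≤ 4. For each allowed n_f, solve n_i = (1/n_f² − 0.046875001)^(−1/2) and check whether it is a whole number:
  n_f = 1: 1/n_i² = 1.000000000 − 0.046875001 = 0.953124999 → n_i = 1.024  (not an integer) ✗
  n_f = 2: 1/n_i² = 0.250000000 − 0.046875001 = 0.203124999 → n_i = 2.219  (not an integer) ✗
  n_f = 3: 1/n_i² = 0.111111111 − 0.046875001 = 0.064236110 → n_i = 3.946  (not an integer) ✗
  n_f = 4: 1/n_i² = 0.062500000 − 0.046875001 = 0.015624999 → n_i = 8.000  → integer, n_i = 8 ✓

Only n_f = 4 gives an integer upper level, n_i = 8.

The transition is from n = 8 to n = 4 (emission).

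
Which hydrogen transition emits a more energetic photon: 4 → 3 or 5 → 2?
5 → 2

Calculate the energy for each transition:

Transition 4 → 3:
ΔE₁ = |E_3 - E_4| = |-13.6057/3² - (-13.6057/4²)|
ΔE₁ = |-1.51174444444 - (-0.85035625000)| = 0.66138819 eV

Transition 5 → 2:
ΔE₂ = |E_2 - E_5| = |-13.6057/2² - (-13.6057/5²)|
ΔE₂ = |-3.40142500000 - (-0.54422800000)| = 2.85719700 eV

Since 2.85719700 eV > 0.66138819 eV, the transition 5 → 2 emits the more energetic photon.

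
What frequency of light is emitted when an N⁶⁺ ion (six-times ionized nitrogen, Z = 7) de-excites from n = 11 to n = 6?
3.15e+15 Hz

First, find the transition energy:
E_11 = -13.6057 × 7² / 11² = -5.509746 eV
E_6 = -13.6057 × 7² / 6² = -18.518869 eV
|ΔE| = |E_6 - E_11| = 13.009123 eV

Convert to Joules: E = 13.009123 eV × (1.602177 × 10⁻¹⁹ J/eV) = 2.0843e-18 J

Using E = hf:
f = E/h = 2.0843e-18 J / (6.62607 × 10⁻³⁴ J·s)
f = 3.15e+15 Hz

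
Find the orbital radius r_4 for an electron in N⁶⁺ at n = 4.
0.120955 nm (or 1.209548 Å)

The Bohr radius formula is:
r_n = n² a₀ / Z

where a₀ = 0.052917721 nm is the Bohr radius.

For N⁶⁺ (Z = 7) at n = 4:
r_4 = 4² × 0.052917721 nm / 7
r_4 = 16 × 0.052917721 nm / 7
r_4 = 0.8466835 nm / 7
r_4 = 0.120955 nm

The electron orbits at approximately 0.120955 nm from the nucleus.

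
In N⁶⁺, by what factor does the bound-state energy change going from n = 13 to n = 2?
42.250

Using E_n = -13.6057 Z² / n² eV with Z = 7:

E_2 = -13.6057 × 7² / 2² = -666.6793 / 4 = -166.669825000 eV
E_13 = -13.6057 × 7² / 13² = -666.6793 / 169 = -3.944847929 eV

The ratio is:
E_2/E_13 = (-166.669825000) / (-3.944847929)
E_2/E_13 = (-666.6793/4) / (-666.6793/169)
E_2/E_13 = 169/4
E_2/E_13 = 42.250
(Note: the Z² factors cancel in the ratio.)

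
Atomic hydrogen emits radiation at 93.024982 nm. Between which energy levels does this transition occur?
n = 7 → n = 1

First, find the photon energy from the wavelength (hc = 1239.84 eV·nm):
E = hc/λ = 1239.84 eV·nm / 93.024982 nm = 13.328033 eV

The energy levels of hydrogen satisfy E_n = -13.6057 / n² eV, so an emission n_i → n_f releases
ΔE = 13.6057 × (1/n_f² − 1/n_i²) eV.

Setting ΔE equal to the photon energy:
1/n_f² − 1/n_i² = 13.328033 / 13.6057 = 0.97959186

Since 1/n_i² must be positive, we need 1/n_f² > 0.97959186, i.e. n_f ≤ 1. For each allowed n_f, solve n_i = (1/n_f² − 0.97959186)^(−1/2) and check whether it is a whole number:
  n_f = 1: 1/n_i² = 1.00000000 − 0.97959186 = 0.02040814 → n_i = 7.000  → integer, n_i = 7 ✓

Only n_f = 1 gives an integer upper level, n_i = 7.

The transition is from n = 7 to n = 1 (emission).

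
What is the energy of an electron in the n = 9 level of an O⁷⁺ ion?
-10.750183 eV

For hydrogen-like ions, the energy levels scale with Z²:
E_n = -13.6057 Z² / n² eV

For O⁷⁺ (Z = 8) at n = 9:
E_9 = -13.6057 × 8² / 9²
E_9 = -13.6057 × 64 / 81
E_9 = -870.7648 / 81
E_9 = -10.750183 eV

The energy is 64 times more negative than hydrogen at the same n due to the stronger nuclear charge.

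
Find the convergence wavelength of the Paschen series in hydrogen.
820.1386 nm

The series limit corresponds to the transition from n = ∞ to n = 3.
This is the highest energy (shortest wavelength) transition in the Paschen series.

E_∞ = 0 eV
E_3 = -13.6057 / 3² = -1.51174444 eV

Energy at series limit:
ΔE = E_∞ - E_3 = 0 - (-1.51174444) = 1.51174444 eV
λ = hc/E = 1239.84 eV·nm / 1.51174444 eV = 820.1386 nm

This energy equals the ionization energy from the n = 3 state of hydrogen.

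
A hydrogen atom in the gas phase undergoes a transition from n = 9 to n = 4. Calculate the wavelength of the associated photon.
1816.92248 nm

First, find the transition energy using E_n = -13.6057 / n² eV:
E_9 = -13.6057 / 9² = -0.16797160494 eV
E_4 = -13.6057 / 4² = -0.85035625000 eV

Photon energy: |ΔE| = |E_4 - E_9| = 0.68238464506 eV

Convert to wavelength using E = hc/λ with hc = 1239.84 eV·nm:
λ = hc/E = 1239.84 eV·nm / 0.68238464506 eV
λ = 1816.92248 nm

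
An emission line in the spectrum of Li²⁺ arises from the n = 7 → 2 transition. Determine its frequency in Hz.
6.798e+15 Hz

First, find the transition energy:
E_7 = -13.6057 × 3² / 7² = -2.49901 eV
E_2 = -13.6057 × 3² / 2² = -30.61283 eV
|ΔE| = |E_2 - E_7| = 28.11382 eV

Convert to Joules: E = 28.11382 eV × (1.602177 × 10⁻¹⁹ J/eV) = 4.50433e-18 J

Using E = hf:
f = E/h = 4.50433e-18 J / (6.62607 × 10⁻³⁴ J·s)
f = 6.798e+15 Hz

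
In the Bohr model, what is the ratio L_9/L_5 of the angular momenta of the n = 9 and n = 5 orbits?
1.8000

In the Bohr model, L_n = nℏ, so the ratio is purely the ratio of quantum numbers:

L_9/L_5 = 9ℏ / 5ℏ = 9/5 = 1.8000

The angular momentum scales linearly with n.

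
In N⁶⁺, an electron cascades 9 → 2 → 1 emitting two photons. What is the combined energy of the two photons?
658.4487 eV

The energy levels of N⁶⁺ are E_n = -13.6057 × 7² / n² eV.

First transition (9 → 2):
ΔE₁ = |E_2 - E_9|
ΔE₁ = |-166.6698250000 - (-8.2306086420)| = 158.4392164 eV

Second transition (2 → 1):
ΔE₂ = |E_1 - E_2|
ΔE₂ = |-666.6793000000 - (-166.6698250000)| = 500.0094750 eV

Total energy released:
E_total = ΔE₁ + ΔE₂ = 158.4392164 + 500.0094750 = 658.4487 eV

Note: This equals the direct transition 9 → 1: 658.4487 eV ✓
Energy is conserved regardless of the path taken.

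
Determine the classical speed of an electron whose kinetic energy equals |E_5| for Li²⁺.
1.31e+06 m/s (or 0.438% of c)

The binding energy at n = 5 for Li²⁺ is:
E_5 = -13.6057 × 3²/5² = -4.89805 eV
|E_5| = 4.89805 eV

Convert to Joules:
KE = 4.89805 eV × (1.602177 × 10⁻¹⁹ J/eV) = 7.8475e-19 J

Using KE = ½mv²:
v = √(2·KE/m_e)
v = √(2 × 7.8475e-19 J / 9.10938 × 10⁻³¹ kg)
v = 1.31e+06 m/s

This is approximately 0.438% the speed of light.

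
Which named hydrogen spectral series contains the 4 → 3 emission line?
Paschen series

The spectral series in hydrogen are named based on the final (lower) energy level:
- Lyman series: n_final = 1 (ultraviolet)
- Balmer series: n_final = 2 (visible/near-UV)
- Paschen series: n_final = 3 (infrared)
- Brackett series: n_final = 4 (infrared)
- Pfund series: n_final = 5 (far infrared)

Since this transition ends at n = 3, it belongs to the Paschen series.

For reference, this 4 → 3 line has photon energy
ΔE = 13.6057 eV × (1/3² - 1/4²) = 0.66138819 eV,
corresponding to wavelength λ = hc/ΔE = 1239.84 eV·nm / 0.66138819 eV = 1874.60 nm in the infrared region.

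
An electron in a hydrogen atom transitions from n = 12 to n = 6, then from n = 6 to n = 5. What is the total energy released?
0.45 eV

The energy levels of hydrogen are E_n = -13.6057 / n² eV.

First transition (12 → 6):
ΔE₁ = |E_6 - E_12|
ΔE₁ = |-0.37793611 - (-0.09448403)| = 0.28345 eV

Second transition (6 → 5):
ΔE₂ = |E_5 - E_6|
ΔE₂ = |-0.54422800 - (-0.37793611)| = 0.16629 eV

Total energy released:
E_total = ΔE₁ + ΔE₂ = 0.28345 + 0.16629 = 0.45 eV

Note: This equals the direct transition 12 → 5: 0.45 eV ✓
Energy is conserved regardless of the path taken.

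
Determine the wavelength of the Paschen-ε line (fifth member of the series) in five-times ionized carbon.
26.51 nm

The lines of a series are numbered from the longest wavelength (smallest ΔE) outward; the fifth line is the transition from n = n_f + 5 to n_f.
The Paschen series has all transitions ending at n_f = 3.

For C⁵⁺ (Z = 6), the fifth line (ε-line) is the jump from n = 8 to n = 3:
E_8 = -13.6057 × 6² / 8² = -7.6532 eV
E_3 = -13.6057 × 6² / 3² = -54.4228 eV
ΔE = E_8 - E_3 = 46.7696 eV

λ = hc/E = 1239.84 eV·nm / 46.7696 eV
λ = 26.51 nm

This is the ε-line of the Paschen series in C⁵⁺.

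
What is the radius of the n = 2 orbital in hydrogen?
0.2117 nm (or 2.1167 Å)

The Bohr radius formula is:
r_n = n² a₀ / Z

where a₀ = 0.0529177 nm is the Bohr radius.

For H (Z = 1) at n = 2:
r_2 = 2² × 0.0529177 nm / 1
r_2 = 4 × 0.0529177 nm / 1
r_2 = 0.21167 nm / 1
r_2 = 0.2117 nm

The electron orbits at approximately 0.2117 nm from the nucleus.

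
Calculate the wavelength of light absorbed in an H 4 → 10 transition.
1735.743 nm

First, find the transition energy using E_n = -13.6057 / n² eV:
E_4 = -13.6057 / 4² = -0.850356250 eV
E_10 = -13.6057 / 10² = -0.136057000 eV

Photon energy: |ΔE| = |E_10 - E_4| = 0.714299250 eV

Convert to wavelength using E = hc/λ with hc = 1239.84 eV·nm:
λ = hc/E = 1239.84 eV·nm / 0.714299250 eV
λ = 1735.743 nm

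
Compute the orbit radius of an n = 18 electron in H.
17.1453 nm (or 171.4533 Å)

The Bohr radius formula is:
r_n = n² a₀ / Z

where a₀ = 0.0529177 nm is the Bohr radius.

For H (Z = 1) at n = 18:
r_18 = 18² × 0.0529177 nm / 1
r_18 = 324 × 0.0529177 nm / 1
r_18 = 17.14533 nm / 1
r_18 = 17.1453 nm

The electron orbits at approximately 17.1453 nm from the nucleus.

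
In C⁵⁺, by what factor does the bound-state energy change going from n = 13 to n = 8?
2.640625

Using E_n = -13.6057 Z² / n² eV with Z = 6:

E_8 = -13.6057 × 6² / 8² = -489.8052 / 64 = -7.6532062500 eV
E_13 = -13.6057 × 6² / 13² = -489.8052 / 169 = -2.8982556213 eV

The ratio is:
E_8/E_13 = (-7.6532062500) / (-2.8982556213)
E_8/E_13 = (-489.8052/64) / (-489.8052/169)
E_8/E_13 = 169/64
E_8/E_13 = 2.640625
(Note: the Z² factors cancel in the ratio.)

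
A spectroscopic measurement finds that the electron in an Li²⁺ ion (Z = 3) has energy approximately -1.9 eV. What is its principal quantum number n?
n = 8

The exact energy levels follow E_n = -13.6057 Z² / n² eV with Z = 3.

The measured value (-1.9 eV) is reported to only 2 significant figures, so we must test candidate n values and see which one matches to that precision.

Candidate energies:
  n = 6:  E = -13.6057 × 3² / 6² = -3.40143 eV
  n = 7:  E = -13.6057 × 3² / 7² = -2.49901 eV
  n = 8:  E = -13.6057 × 3² / 8² = -1.91330 eV  ← matches
  n = 9:  E = -13.6057 × 3² / 9² = -1.51174 eV
  n = 10:  E = -13.6057 × 3² / 10² = -1.22451 eV

Checking against the measurement of -1.9 eV (2 sig figs), only n = 8 agrees:
E_8 = -1.91330 eV, which rounds to -1.9 eV ✓

Therefore n = 8.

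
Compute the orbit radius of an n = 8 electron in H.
3.3867 nm (or 33.8673 Å)

The Bohr radius formula is:
r_n = n² a₀ / Z

where a₀ = 0.0529177 nm is the Bohr radius.

For H (Z = 1) at n = 8:
r_8 = 8² × 0.0529177 nm / 1
r_8 = 64 × 0.0529177 nm / 1
r_8 = 3.38673 nm / 1
r_8 = 3.3867 nm

The electron orbits at approximately 3.3867 nm from the nucleus.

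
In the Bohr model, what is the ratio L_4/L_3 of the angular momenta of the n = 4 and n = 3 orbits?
1.33333

In the Bohr model, L_n = nℏ, so the ratio is purely the ratio of quantum numbers:

L_4/L_3 = 4ℏ / 3ℏ = 4/3 = 1.33333

The angular momentum scales linearly with n.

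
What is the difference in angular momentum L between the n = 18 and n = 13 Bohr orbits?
5.27e-34 J·s (or 5ℏ)

In the Bohr model, L_n = nℏ where ℏ = 1.0546e-34 J·s.

L_18 = 18ℏ = 1.8983e-33 J·s
L_13 = 13ℏ = 1.3710e-33 J·s

ΔL = L_18 - L_13 = (18 - 13)ℏ = 5ℏ
ΔL = 5 × 1.0546e-34 J·s = 5.27e-34 J·s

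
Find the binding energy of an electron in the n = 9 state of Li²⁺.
1.51174 eV

The ionization energy is the energy needed to remove the electron completely (n → ∞).

For a hydrogen-like ion with Z = 3, E_n = -13.6057 Z² / n² eV.

At n = 9: E_9 = -13.6057 × 3² / 9² = -1.51174444 eV
At n = ∞: E_∞ = 0 eV

Ionization energy = E_∞ - E_9 = 0 - (-1.51174444) = 1.51174444 eV
Ionization energy ≈ 1.51174 eV

This is also called the binding energy of the electron in state n = 9.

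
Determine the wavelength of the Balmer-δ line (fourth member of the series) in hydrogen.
410.06931 nm

The lines of a series are numbered from the longest wavelength (smallest ΔE) outward; the fourth line is the transition from n = n_f + 4 to n_f.
The Balmer series has all transitions ending at n_f = 2.

For H, the fourth line (δ-line) is the jump from n = 6 to n = 2:
E_6 = -13.6057 / 6² = -0.377936111 eV
E_2 = -13.6057 / 2² = -3.401425000 eV
ΔE = E_6 - E_2 = 3.023488889 eV

λ = hc/E = 1239.84 eV·nm / 3.023488889 eV
λ = 410.06931 nm

This is the δ-line of the Balmer series in H.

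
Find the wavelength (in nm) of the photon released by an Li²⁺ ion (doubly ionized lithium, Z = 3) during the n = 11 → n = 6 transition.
518.89 nm

First, find the transition energy using E_n = -13.6057 Z² / n² eV:
E_11 = -13.6057 × 3² / 11² = -1.011994 eV
E_6 = -13.6057 × 3² / 6² = -3.401425 eV

Photon energy: |ΔE| = |E_6 - E_11| = 2.389431 eV

Convert to wavelength using E = hc/λ with hc = 1239.84 eV·nm:
λ = hc/E = 1239.84 eV·nm / 2.389431 eV
λ = 518.89 nm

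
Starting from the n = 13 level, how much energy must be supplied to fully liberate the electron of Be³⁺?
1.288 eV

The ionization energy is the energy needed to remove the electron completely (n → ∞).

For a hydrogen-like ion with Z = 4, E_n = -13.6057 Z² / n² eV.

At n = 13: E_13 = -13.6057 × 4² / 13² = -1.288114 eV
At n = ∞: E_∞ = 0 eV

Ionization energy = E_∞ - E_13 = 0 - (-1.288114) = 1.288114 eV
Ionization energy ≈ 1.288 eV

This is also called the binding energy of the electron in state n = 13.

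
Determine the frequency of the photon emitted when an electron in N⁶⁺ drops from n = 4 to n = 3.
7.83623e+15 Hz

First, find the transition energy:
E_4 = -13.6057 × 7² / 4² = -41.6674563 eV
E_3 = -13.6057 × 7² / 3² = -74.0754778 eV
|ΔE| = |E_3 - E_4| = 32.4080215 eV

Convert to Joules: E = 32.4080215 eV × (1.602177 × 10⁻¹⁹ J/eV) = 5.1923387e-18 J

Using E = hf:
f = E/h = 5.1923387e-18 J / (6.62607 × 10⁻³⁴ J·s)
f = 7.83623e+15 Hz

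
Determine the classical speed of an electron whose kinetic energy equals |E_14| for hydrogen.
1.563e+05 m/s (or 0.0521% of c)

The binding energy at n = 14 for hydrogen is:
E_14 = -13.6057/14² = -0.06941684 eV
|E_14| = 0.06941684 eV

Convert to Joules:
KE = 0.06941684 eV × (1.602177 × 10⁻¹⁹ J/eV) = 1.11218e-20 J

Using KE = ½mv²:
v = √(2·KE/m_e)
v = √(2 × 1.11218e-20 J / 9.10938 × 10⁻³¹ kg)
v = 1.563e+05 m/s

This is approximately 0.0521% the speed of light.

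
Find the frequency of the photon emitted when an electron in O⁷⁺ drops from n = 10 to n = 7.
2.1914e+15 Hz

First, find the transition energy:
E_10 = -13.6057 × 8² / 10² = -8.7076480 eV
E_7 = -13.6057 × 8² / 7² = -17.7707102 eV
|ΔE| = |E_7 - E_10| = 9.0630622 eV

Convert to Joules: E = 9.0630622 eV × (1.602177 × 10⁻¹⁹ J/eV) = 1.452063e-18 J

Using E = hf:
f = E/h = 1.452063e-18 J / (6.62607 × 10⁻³⁴ J·s)
f = 2.1914e+15 Hz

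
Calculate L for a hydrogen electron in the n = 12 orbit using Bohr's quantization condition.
1.27e-33 J·s (or 12ℏ)

In the Bohr model, angular momentum is quantized:
L = nℏ

where ℏ = h/(2π) = 1.0546e-34 J·s

For n = 12:
L = 12 × 1.0546e-34 J·s
L = 1.27e-33 J·s

This can also be written as L = 12ℏ.
The angular momentum is an integer multiple of the reduced Planck constant.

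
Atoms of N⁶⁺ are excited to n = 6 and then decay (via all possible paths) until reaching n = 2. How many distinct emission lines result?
10

The electron can occupy levels n = 2, 3, ..., 6 during de-excitation — that is m = 6 - 2 + 1 = 5 distinct levels.

The number of distinct spectral lines equals the number of ways to choose 2 of these m levels (each pair gives one possible emission transition):

Number of lines = m(m-1)/2 = 5×4/2 = 10

These correspond to all possible transitions between the 5 levels:
6 → 5, 6 → 4, 6 → 3, 6 → 2, 5 → 4, 5 → 3, 5 → 2, 4 → 3...

Each transition produces a photon with a unique energy (and thus wavelength). This count does not depend on Z.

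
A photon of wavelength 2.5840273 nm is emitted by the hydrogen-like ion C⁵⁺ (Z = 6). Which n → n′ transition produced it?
n = 7 → n = 1

First, find the photon energy from the wavelength (hc = 1239.84 eV·nm):
E = hc/λ = 1239.84 eV·nm / 2.5840273 nm = 479.80917 eV

The energy levels of C⁵⁺ satisfy E_n = -13.6057 × 6² / n² eV, so an emission n_i → n_f releases
ΔE = 13.6057 × 6² × (1/n_f² − 1/n_i²) eV.

Setting ΔE equal to the photon energy:
1/n_f² − 1/n_i² = 479.80917 / (13.6057 × 6²) = 0.97959183

Since 1/n_i² must be positive, we need 1/n_f² > 0.97959183, i.e. n_f ≤ 1. For each allowed n_f, solve n_i = (1/n_f² − 0.97959183)^(−1/2) and check whether it is a whole number:
  n_f = 1: 1/n_i² = 1.00000000 − 0.97959183 = 0.02040817 → n_i = 7.000  → integer, n_i = 7 ✓

Only n_f = 1 gives an integer upper level, n_i = 7.

The transition is from n = 7 to n = 1 (emission).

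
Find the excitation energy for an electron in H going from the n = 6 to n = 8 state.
0.17 eV

The energy levels of a hydrogen-like atom are E_n = -13.6057 eV / n².

Energy at n = 6: E_6 = -13.6057 / 6² = -0.37794 eV
Energy at n = 8: E_8 = -13.6057 / 8² = -0.21259 eV

The excitation energy is the difference:
ΔE = E_8 - E_6
ΔE = -0.21259 - (-0.37794)
ΔE = 0.17 eV

Since this is positive, energy must be absorbed (photon absorption).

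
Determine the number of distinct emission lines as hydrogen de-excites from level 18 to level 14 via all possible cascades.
10

The electron can occupy levels n = 14, 15, ..., 18 during de-excitation — that is m = 18 - 14 + 1 = 5 distinct levels.

The number of distinct spectral lines equals the number of ways to choose 2 of these m levels (each pair gives one possible emission transition):

Number of lines = m(m-1)/2 = 5×4/2 = 10

These correspond to all possible transitions between the 5 levels:
18 → 17, 18 → 16, 18 → 15, 18 → 14, 17 → 16, 17 → 15, 17 → 14, 16 → 15...

Each transition produces a photon with a unique energy (and thus wavelength). This count does not depend on Z.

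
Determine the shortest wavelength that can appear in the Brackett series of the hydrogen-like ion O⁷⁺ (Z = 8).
22.78 nm

The series limit corresponds to the transition from n = ∞ to n = 4.
This is the highest energy (shortest wavelength) transition in the Brackett series.

E_∞ = 0 eV
E_4 = -13.6057 × 8² / 4² = -54.4228 eV

Energy at series limit:
ΔE = E_∞ - E_4 = 0 - (-54.4228) = 54.4228 eV
λ = hc/E = 1239.84 eV·nm / 54.4228 eV = 22.78 nm

This energy equals the ionization energy from the n = 4 state of O⁷⁺.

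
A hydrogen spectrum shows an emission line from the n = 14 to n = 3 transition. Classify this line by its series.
Paschen series

The spectral series in hydrogen are named based on the final (lower) energy level:
- Lyman series: n_final = 1 (ultraviolet)
- Balmer series: n_final = 2 (visible/near-UV)
- Paschen series: n_final = 3 (infrared)
- Brackett series: n_final = 4 (infrared)
- Pfund series: n_final = 5 (far infrared)

Since this transition ends at n = 3, it belongs to the Paschen series.

For reference, this 14 → 3 line has photon energy
ΔE = 13.6057 eV × (1/3² - 1/14²) = 1.4423276 eV,
corresponding to wavelength λ = hc/ΔE = 1239.84 eV·nm / 1.4423276 eV = 859.611 nm in the infrared region.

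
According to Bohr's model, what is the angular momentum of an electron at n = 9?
9.49e-34 J·s (or 9ℏ)

In the Bohr model, angular momentum is quantized:
L = nℏ

where ℏ = h/(2π) = 1.0546e-34 J·s

For n = 9:
L = 9 × 1.0546e-34 J·s
L = 9.49e-34 J·s

This can also be written as L = 9ℏ.
The angular momentum is an integer multiple of the reduced Planck constant.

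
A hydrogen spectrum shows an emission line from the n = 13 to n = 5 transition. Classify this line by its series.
Pfund series

The spectral series in hydrogen are named based on the final (lower) energy level:
- Lyman series: n_final = 1 (ultraviolet)
- Balmer series: n_final = 2 (visible/near-UV)
- Paschen series: n_final = 3 (infrared)
- Brackett series: n_final = 4 (infrared)
- Pfund series: n_final = 5 (far infrared)

Since this transition ends at n = 5, it belongs to the Pfund series.

For reference, this 13 → 5 line has photon energy
ΔE = 13.6057 eV × (1/5² - 1/13²) = 0.46372090 eV,
corresponding to wavelength λ = hc/ΔE = 1239.84 eV·nm / 0.46372090 eV = 2673.68 nm in the far infrared region.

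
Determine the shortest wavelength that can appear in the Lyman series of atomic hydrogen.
91.13 nm

The series limit corresponds to the transition from n = ∞ to n = 1.
This is the highest energy (shortest wavelength) transition in the Lyman series.

E_∞ = 0 eV
E_1 = -13.6057 / 1² = -13.6057 eV

Energy at series limit:
ΔE = E_∞ - E_1 = 0 - (-13.6057) = 13.6057 eV
λ = hc/E = 1239.84 eV·nm / 13.6057 eV = 91.13 nm

This energy equals the ionization energy from the n = 1 state of hydrogen.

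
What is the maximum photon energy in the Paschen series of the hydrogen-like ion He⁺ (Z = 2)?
6.05 eV

The series limit corresponds to the transition from n = ∞ to n = 3.
This is the highest energy (shortest wavelength) transition in the Paschen series.

E_∞ = 0 eV
E_3 = -13.6057 × 2² / 3² = -6.05 eV

Energy at series limit:
ΔE = E_∞ - E_3 = 0 - (-6.05) = 6.05 eV

This energy equals the ionization energy from the n = 3 state of He⁺.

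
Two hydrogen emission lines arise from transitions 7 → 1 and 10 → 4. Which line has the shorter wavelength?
7 → 1

Calculate the energy for each transition:

Transition 7 → 1:
ΔE₁ = |E_1 - E_7| = |-13.6057/1² - (-13.6057/7²)|
ΔE₁ = |-13.605700000000 - (-0.277667346939)| = 13.328032653 eV

Transition 10 → 4:
ΔE₂ = |E_4 - E_10| = |-13.6057/4² - (-13.6057/10²)|
ΔE₂ = |-0.850356250000 - (-0.136057000000)| = 0.714299250 eV

Since 13.328032653 eV > 0.714299250 eV, the transition 7 → 1 emits the more energetic photon.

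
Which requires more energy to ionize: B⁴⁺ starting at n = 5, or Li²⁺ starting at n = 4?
B⁴⁺ at n = 5 (E = -13.61 eV)

Using E_n = -13.6057 Z² / n² eV:

B⁴⁺ (Z = 5) at n = 5:
E = -13.6057 × 5² / 5² = -13.6057 × 25 / 25 = -13.60570 eV

Li²⁺ (Z = 3) at n = 4:
E = -13.6057 × 3² / 4² = -13.6057 × 9 / 16 = -7.65321 eV

Since -13.60570 eV < -7.65321 eV,
B⁴⁺ at n = 5 is more tightly bound (requires more energy to ionize).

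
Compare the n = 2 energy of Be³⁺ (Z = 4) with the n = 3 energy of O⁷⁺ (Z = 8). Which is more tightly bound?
O⁷⁺ at n = 3 (E = -96.75 eV)

Using E_n = -13.6057 Z² / n² eV:

Be³⁺ (Z = 4) at n = 2:
E = -13.6057 × 4² / 2² = -13.6057 × 16 / 4 = -54.42280 eV

O⁷⁺ (Z = 8) at n = 3:
E = -13.6057 × 8² / 3² = -13.6057 × 64 / 9 = -96.75164 eV

Since -96.75164 eV < -54.42280 eV,
O⁷⁺ at n = 3 is more tightly bound (requires more energy to ionize).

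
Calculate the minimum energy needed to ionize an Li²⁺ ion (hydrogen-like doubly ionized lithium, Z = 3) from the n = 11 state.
1.011994 eV

The ionization energy is the energy needed to remove the electron completely (n → ∞).

For a hydrogen-like ion with Z = 3, E_n = -13.6057 Z² / n² eV.

At n = 11: E_11 = -13.6057 × 3² / 11² = -1.011994215 eV
At n = ∞: E_∞ = 0 eV

Ionization energy = E_∞ - E_11 = 0 - (-1.011994215) = 1.011994215 eV
Ionization energy ≈ 1.011994 eV

This is also called the binding energy of the electron in state n = 11.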